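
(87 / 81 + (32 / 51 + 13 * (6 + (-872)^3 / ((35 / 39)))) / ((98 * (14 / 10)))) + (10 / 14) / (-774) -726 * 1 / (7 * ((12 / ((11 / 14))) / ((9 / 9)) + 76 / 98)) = -28696220245960347299 / 409910845050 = -70006003.97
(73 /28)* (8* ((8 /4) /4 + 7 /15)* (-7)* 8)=-16936 /15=-1129.07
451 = 451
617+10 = 627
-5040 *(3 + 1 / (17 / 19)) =-352800 / 17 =-20752.94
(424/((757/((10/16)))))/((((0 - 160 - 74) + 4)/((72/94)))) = -954/818317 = -0.00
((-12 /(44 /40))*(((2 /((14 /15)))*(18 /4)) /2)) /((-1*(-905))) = -810 /13937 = -0.06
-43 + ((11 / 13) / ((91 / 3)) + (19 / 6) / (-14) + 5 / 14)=-608173 / 14196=-42.84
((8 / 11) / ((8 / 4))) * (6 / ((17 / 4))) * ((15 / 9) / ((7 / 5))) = 800 / 1309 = 0.61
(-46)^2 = 2116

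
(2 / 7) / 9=2 / 63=0.03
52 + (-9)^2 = 133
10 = 10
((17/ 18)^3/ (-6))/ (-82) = 4913/ 2869344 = 0.00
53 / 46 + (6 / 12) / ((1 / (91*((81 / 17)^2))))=6873745 / 6647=1034.11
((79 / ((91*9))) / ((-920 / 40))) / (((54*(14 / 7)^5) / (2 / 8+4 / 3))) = -1501 / 390604032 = -0.00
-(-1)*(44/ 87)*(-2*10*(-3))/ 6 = 440/ 87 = 5.06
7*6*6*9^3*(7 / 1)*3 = 3857868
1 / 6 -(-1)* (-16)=-95 / 6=-15.83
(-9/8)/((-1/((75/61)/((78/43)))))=9675/12688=0.76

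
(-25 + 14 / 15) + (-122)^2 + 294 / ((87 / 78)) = 6578731 / 435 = 15123.52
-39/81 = -0.48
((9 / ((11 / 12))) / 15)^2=1296 / 3025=0.43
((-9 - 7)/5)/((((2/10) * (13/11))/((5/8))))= -110/13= -8.46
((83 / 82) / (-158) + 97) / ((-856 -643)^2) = 1256649 / 29112144956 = 0.00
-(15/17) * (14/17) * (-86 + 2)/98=180/289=0.62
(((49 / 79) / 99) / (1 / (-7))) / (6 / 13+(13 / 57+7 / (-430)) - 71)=36430030 / 58418143509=0.00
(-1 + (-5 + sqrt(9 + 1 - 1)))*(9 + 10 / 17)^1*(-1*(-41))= -1179.35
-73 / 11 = -6.64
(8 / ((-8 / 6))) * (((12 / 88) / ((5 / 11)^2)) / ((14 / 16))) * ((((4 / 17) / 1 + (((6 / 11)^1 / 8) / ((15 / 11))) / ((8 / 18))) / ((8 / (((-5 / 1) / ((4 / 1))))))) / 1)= 46827 / 190400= 0.25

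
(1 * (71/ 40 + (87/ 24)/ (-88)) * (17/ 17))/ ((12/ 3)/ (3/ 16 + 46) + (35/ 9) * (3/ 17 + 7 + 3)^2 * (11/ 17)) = 199423843389/ 29983639216960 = 0.01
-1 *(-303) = 303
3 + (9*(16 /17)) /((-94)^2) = 112695 /37553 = 3.00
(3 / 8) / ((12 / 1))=1 / 32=0.03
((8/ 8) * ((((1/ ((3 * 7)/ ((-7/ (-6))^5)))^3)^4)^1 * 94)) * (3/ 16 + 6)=18975641368341062853116019103561402317610117/ 23087534488653759723896153592112932669307260336340992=0.00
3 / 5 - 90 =-447 / 5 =-89.40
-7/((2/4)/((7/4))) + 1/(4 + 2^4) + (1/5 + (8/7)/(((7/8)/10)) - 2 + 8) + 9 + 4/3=3025/588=5.14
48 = 48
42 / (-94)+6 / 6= 26 / 47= 0.55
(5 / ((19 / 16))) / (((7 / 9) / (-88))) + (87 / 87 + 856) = 50621 / 133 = 380.61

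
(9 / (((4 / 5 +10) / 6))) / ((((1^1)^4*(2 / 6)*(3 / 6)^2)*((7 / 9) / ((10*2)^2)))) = 216000 / 7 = 30857.14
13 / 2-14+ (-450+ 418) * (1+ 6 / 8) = -127 / 2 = -63.50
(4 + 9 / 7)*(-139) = -5143 / 7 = -734.71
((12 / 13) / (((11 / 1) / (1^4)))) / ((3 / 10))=40 / 143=0.28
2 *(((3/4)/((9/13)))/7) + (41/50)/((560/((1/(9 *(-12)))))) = 935959/3024000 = 0.31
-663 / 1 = -663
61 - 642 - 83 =-664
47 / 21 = 2.24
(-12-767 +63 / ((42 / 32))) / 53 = -731 / 53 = -13.79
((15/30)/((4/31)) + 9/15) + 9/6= 239/40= 5.98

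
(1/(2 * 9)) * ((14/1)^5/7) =38416/9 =4268.44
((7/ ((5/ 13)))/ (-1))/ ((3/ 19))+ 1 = -1714/ 15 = -114.27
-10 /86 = -5 /43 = -0.12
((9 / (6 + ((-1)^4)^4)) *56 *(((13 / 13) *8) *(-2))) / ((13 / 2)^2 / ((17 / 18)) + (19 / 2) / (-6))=-235008 / 8803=-26.70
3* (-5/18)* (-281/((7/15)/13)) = 6523.21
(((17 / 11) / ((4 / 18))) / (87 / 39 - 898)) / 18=-13 / 30140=-0.00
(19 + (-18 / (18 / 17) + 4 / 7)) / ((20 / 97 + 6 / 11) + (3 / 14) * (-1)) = 38412 / 8027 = 4.79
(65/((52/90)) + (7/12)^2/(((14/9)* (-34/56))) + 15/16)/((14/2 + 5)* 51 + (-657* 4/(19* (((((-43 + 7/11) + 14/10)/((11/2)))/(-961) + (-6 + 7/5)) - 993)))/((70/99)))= 1186307966234041/6422630387905008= 0.18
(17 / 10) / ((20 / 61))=1037 / 200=5.18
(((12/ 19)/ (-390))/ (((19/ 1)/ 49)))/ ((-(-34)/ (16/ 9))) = -784/ 3590145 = -0.00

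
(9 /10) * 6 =27 /5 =5.40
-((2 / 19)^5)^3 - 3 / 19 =-2397020057348685131 / 15181127029874798299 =-0.16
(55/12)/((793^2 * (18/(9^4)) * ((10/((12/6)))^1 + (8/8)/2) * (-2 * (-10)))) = 243/10061584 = 0.00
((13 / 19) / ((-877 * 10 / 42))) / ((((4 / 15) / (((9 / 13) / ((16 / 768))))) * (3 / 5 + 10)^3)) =-850500 / 2480737451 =-0.00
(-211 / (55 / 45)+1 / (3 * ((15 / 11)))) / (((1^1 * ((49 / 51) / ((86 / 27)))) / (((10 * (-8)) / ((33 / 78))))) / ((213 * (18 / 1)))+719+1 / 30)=-7369722770176 / 30738542449989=-0.24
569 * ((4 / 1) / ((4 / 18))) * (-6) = -61452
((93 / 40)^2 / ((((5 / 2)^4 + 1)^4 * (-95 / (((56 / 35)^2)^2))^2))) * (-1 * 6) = -891532131434496 / 14879192825713134765625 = -0.00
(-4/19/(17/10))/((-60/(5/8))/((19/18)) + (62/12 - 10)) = 240/185623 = 0.00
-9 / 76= -0.12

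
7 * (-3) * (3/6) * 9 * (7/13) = -1323/26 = -50.88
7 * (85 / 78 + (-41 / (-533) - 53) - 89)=-5915 / 6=-985.83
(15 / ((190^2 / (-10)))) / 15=-1 / 3610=-0.00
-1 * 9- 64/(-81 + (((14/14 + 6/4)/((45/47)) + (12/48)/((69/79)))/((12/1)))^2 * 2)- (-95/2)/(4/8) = 346520250154/3992570687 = 86.79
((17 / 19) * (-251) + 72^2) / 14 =354.24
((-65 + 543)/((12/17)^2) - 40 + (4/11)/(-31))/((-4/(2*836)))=-428846017/1116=-384270.62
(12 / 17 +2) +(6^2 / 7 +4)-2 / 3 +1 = 4349 / 357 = 12.18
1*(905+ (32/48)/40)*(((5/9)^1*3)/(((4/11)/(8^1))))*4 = 1194622/9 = 132735.78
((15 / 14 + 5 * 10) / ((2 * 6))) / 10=143 / 336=0.43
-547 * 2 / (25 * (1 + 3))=-10.94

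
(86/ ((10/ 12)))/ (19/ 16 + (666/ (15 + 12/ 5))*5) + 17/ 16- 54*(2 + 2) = -1532559661/ 7148080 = -214.40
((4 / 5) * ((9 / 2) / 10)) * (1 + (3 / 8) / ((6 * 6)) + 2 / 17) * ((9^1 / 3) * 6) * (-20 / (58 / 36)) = -447363 / 4930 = -90.74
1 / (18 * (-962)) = -1 / 17316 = -0.00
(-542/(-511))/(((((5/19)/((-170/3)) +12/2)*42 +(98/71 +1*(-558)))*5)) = -12429686/17860259935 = -0.00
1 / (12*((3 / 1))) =1 / 36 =0.03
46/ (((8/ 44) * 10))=253/ 10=25.30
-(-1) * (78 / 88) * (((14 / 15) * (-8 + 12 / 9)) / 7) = -26 / 33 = -0.79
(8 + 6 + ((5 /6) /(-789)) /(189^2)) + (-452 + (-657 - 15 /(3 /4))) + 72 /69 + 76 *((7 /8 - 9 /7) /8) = -34782151596923 /31114991376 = -1117.86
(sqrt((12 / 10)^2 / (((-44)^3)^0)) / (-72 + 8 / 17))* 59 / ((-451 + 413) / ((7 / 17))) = 1239 / 115520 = 0.01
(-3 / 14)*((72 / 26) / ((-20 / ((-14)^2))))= 378 / 65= 5.82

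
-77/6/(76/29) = -2233/456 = -4.90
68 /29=2.34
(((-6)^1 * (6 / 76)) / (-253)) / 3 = 3 / 4807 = 0.00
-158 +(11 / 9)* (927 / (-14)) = -3345 / 14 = -238.93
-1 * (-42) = 42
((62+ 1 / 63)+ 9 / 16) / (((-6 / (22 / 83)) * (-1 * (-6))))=-693869 / 1505952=-0.46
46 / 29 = 1.59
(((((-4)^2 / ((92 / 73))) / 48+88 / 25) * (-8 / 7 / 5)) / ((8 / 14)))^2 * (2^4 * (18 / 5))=132.00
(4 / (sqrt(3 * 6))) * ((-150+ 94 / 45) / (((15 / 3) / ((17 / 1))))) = -226304 * sqrt(2) / 675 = -474.14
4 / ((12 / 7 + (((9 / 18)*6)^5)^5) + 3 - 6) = 7 / 1482755066523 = 0.00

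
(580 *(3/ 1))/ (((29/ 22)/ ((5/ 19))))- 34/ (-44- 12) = 185123/ 532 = 347.98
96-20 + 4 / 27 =2056 / 27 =76.15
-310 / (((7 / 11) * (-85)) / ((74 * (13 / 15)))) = 656084 / 1785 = 367.55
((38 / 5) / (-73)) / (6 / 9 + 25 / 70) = -1596 / 15695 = -0.10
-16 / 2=-8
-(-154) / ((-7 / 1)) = -22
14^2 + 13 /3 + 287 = 1462 /3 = 487.33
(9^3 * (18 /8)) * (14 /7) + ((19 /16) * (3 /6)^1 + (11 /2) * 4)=105699 /32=3303.09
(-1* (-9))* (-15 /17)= -135 /17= -7.94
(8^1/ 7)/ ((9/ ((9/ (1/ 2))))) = 16/ 7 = 2.29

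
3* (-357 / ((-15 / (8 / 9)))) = 952 / 15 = 63.47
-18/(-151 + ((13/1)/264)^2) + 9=95969871/10523927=9.12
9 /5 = 1.80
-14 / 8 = -7 / 4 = -1.75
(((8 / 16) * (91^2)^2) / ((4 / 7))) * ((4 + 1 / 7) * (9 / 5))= 17898064821 / 40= 447451620.52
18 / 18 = 1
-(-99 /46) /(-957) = -3 /1334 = -0.00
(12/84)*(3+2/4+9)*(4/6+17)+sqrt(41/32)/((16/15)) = 15*sqrt(82)/128+1325/42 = 32.61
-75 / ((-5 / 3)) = 45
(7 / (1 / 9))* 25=1575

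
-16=-16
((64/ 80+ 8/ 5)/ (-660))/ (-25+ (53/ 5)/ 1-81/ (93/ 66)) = 31/ 612810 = 0.00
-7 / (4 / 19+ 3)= -133 / 61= -2.18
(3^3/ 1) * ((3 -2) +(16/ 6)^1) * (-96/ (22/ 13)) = -5616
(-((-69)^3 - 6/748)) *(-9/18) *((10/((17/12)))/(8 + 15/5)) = -3685871070/34969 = -105403.96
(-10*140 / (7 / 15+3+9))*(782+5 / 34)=-279226500 / 3179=-87834.70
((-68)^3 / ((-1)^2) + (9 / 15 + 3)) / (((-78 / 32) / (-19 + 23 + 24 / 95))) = 781717376 / 1425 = 548573.60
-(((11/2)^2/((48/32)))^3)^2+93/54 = -3138428296369/46656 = -67267410.33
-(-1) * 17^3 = 4913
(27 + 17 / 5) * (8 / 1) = 1216 / 5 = 243.20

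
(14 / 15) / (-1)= -14 / 15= -0.93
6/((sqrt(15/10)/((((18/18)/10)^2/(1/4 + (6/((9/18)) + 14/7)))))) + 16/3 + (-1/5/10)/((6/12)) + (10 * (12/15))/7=2 * sqrt(6)/1425 + 3379/525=6.44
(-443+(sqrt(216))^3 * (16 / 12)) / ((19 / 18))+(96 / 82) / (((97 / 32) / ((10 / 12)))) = -31688278 / 75563+31104 * sqrt(6) / 19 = 3590.58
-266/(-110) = 133/55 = 2.42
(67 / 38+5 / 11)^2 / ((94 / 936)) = 100541493 / 2053007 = 48.97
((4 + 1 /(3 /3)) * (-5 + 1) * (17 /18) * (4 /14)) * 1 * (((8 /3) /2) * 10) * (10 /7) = -136000 /1323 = -102.80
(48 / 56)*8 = 48 / 7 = 6.86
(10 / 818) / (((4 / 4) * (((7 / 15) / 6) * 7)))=450 / 20041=0.02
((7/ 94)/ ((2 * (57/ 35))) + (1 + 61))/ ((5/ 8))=1329274/ 13395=99.24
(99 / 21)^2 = 1089 / 49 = 22.22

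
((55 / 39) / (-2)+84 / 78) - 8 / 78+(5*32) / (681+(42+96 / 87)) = 267633 / 545974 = 0.49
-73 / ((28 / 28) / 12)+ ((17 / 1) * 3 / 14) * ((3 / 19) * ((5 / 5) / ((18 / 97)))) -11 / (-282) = -872.86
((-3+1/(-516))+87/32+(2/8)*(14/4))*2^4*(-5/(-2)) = 12215/516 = 23.67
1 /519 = 0.00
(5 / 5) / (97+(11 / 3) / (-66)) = 18 / 1745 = 0.01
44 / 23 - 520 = -11916 / 23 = -518.09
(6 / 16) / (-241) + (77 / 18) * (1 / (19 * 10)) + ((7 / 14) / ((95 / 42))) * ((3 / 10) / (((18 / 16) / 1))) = 658601 / 8242200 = 0.08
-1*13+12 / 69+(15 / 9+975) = 963.84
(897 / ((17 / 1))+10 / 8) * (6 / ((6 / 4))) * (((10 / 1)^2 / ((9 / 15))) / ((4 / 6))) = 918250 / 17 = 54014.71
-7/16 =-0.44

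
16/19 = 0.84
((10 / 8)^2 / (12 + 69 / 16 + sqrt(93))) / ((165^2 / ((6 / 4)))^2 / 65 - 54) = 0.00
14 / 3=4.67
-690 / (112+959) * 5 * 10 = -11500 / 357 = -32.21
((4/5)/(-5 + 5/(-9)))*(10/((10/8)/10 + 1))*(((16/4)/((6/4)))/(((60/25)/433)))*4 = -110848/45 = -2463.29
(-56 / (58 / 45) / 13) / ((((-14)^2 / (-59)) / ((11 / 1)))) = 29205 / 2639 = 11.07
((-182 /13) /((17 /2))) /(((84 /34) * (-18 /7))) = 7 /27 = 0.26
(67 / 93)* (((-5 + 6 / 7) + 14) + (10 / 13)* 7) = 92929 / 8463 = 10.98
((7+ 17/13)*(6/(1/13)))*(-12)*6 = -46656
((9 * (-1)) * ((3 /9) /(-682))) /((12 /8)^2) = 2 /1023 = 0.00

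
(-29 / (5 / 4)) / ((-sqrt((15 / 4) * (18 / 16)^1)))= 464 * sqrt(30) / 225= 11.30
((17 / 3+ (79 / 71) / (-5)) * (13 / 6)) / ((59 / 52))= 1959724 / 188505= 10.40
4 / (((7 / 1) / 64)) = 256 / 7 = 36.57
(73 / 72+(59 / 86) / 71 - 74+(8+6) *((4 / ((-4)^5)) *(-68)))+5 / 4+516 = 393903503 / 879264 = 447.99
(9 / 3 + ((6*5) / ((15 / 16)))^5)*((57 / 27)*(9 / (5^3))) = 127506853 / 25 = 5100274.12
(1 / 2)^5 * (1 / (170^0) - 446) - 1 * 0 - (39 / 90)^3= -13.99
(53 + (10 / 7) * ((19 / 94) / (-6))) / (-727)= -104527 / 1435098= -0.07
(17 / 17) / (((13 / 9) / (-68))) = -612 / 13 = -47.08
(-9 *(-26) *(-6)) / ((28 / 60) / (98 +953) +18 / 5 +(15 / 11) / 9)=-4508790 / 12049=-374.20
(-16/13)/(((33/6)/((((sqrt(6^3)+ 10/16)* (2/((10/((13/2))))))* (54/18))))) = -13.37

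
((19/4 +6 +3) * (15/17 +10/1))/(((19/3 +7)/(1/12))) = 2035/2176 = 0.94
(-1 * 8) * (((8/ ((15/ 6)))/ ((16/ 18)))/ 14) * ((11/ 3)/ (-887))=264/ 31045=0.01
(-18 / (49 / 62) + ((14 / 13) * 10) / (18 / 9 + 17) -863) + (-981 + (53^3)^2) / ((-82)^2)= 67045803020050 / 20345143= 3295420.58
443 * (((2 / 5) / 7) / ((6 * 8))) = 443 / 840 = 0.53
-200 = -200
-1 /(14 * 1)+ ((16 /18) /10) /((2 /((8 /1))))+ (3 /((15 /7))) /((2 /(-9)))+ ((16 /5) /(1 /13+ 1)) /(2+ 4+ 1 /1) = -12329 /2205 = -5.59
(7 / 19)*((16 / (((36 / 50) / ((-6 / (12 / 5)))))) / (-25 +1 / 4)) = 14000 / 16929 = 0.83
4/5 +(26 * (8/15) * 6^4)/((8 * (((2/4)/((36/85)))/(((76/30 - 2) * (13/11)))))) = 28053772/23375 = 1200.16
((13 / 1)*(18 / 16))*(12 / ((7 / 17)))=5967 / 14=426.21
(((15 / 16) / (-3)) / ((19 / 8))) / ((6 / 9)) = -15 / 76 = -0.20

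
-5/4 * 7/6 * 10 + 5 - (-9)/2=-61/12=-5.08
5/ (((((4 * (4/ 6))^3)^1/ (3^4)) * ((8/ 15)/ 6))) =240.27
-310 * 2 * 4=-2480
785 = 785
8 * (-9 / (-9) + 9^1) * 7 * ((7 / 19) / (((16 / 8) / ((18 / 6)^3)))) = 52920 / 19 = 2785.26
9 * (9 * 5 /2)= 405 /2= 202.50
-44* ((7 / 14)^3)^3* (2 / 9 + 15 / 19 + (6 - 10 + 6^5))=-14621035 / 21888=-667.99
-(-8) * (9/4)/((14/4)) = 36/7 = 5.14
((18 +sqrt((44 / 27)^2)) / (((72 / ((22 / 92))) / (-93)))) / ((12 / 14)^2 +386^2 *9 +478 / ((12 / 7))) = -4427885 / 979504812756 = -0.00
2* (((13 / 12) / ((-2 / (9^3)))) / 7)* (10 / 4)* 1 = -15795 / 56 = -282.05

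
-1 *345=-345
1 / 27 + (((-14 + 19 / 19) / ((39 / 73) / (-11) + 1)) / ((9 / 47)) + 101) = 612293 / 20628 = 29.68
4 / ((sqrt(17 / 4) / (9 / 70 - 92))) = -178.26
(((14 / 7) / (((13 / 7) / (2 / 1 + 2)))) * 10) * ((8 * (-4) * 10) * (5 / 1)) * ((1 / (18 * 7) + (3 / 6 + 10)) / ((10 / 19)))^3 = -254709263942656 / 464373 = -548501450.22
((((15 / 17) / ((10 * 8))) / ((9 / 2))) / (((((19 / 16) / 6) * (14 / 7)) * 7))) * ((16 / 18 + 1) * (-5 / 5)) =-2 / 1197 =-0.00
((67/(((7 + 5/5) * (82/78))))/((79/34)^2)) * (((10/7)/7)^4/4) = 943946250/1475103044681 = 0.00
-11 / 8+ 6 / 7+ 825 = 46171 / 56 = 824.48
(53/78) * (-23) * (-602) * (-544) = -199603936/39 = -5118049.64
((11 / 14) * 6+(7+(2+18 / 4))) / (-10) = -51 / 28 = -1.82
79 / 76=1.04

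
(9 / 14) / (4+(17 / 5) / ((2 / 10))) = 3 / 98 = 0.03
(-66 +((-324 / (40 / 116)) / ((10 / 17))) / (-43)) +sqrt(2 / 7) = -31017 / 1075 +sqrt(14) / 7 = -28.32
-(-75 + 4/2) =73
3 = 3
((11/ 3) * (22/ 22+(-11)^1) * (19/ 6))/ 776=-1045/ 6984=-0.15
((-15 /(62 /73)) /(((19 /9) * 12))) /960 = -219 /301568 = -0.00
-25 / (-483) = 25 / 483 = 0.05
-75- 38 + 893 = 780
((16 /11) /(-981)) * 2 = -32 /10791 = -0.00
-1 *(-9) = 9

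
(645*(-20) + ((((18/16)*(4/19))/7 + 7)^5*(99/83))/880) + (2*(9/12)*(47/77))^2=-13776430516919275676721/1069945441672701440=-12875.83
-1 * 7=-7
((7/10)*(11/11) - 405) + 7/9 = -36317/90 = -403.52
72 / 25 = 2.88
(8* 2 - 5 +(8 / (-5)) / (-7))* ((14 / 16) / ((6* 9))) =131 / 720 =0.18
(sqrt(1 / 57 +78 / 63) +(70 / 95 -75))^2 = (-9877 +sqrt(22211))^2 / 17689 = 5349.84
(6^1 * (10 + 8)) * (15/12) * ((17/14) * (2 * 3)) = 983.57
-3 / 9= -1 / 3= -0.33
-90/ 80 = -9/ 8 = -1.12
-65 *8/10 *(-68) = 3536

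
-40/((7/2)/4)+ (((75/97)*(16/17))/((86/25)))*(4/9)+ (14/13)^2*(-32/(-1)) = -2140988896/251648943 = -8.51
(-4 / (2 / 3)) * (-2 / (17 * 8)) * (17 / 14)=3 / 28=0.11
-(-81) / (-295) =-81 / 295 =-0.27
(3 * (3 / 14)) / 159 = 3 / 742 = 0.00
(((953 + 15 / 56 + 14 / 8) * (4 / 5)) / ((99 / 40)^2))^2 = 15556.15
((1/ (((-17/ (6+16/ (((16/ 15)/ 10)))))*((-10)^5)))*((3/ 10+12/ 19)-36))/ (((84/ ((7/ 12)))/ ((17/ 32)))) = -28873/ 2432000000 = -0.00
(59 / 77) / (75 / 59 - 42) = -3481 / 185031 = -0.02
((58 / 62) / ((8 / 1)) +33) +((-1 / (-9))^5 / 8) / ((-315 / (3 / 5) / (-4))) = 254608954549 / 7688179800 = 33.12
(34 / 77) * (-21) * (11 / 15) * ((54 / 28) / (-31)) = 0.42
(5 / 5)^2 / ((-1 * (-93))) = 1 / 93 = 0.01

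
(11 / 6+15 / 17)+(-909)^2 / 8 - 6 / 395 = 16645865957 / 161160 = 103287.83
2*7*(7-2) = 70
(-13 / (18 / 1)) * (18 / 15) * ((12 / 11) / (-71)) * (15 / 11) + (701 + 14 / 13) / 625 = 79677557 / 69801875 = 1.14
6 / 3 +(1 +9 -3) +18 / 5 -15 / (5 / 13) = -132 / 5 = -26.40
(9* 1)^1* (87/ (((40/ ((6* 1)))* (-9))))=-261/ 20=-13.05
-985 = -985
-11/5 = -2.20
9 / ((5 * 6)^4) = 1 / 90000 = 0.00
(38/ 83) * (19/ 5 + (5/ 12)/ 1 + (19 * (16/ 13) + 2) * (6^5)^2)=22747375473691/ 32370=702730166.01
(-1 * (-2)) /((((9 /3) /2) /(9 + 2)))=44 /3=14.67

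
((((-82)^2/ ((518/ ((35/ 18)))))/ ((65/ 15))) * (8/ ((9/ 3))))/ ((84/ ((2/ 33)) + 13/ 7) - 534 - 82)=470680/ 23389587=0.02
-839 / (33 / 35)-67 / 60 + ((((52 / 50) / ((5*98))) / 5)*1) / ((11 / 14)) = -514532063 / 577500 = -890.96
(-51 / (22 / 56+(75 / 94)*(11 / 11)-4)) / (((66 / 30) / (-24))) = -198.05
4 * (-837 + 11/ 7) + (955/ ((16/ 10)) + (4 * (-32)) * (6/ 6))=-160879/ 56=-2872.84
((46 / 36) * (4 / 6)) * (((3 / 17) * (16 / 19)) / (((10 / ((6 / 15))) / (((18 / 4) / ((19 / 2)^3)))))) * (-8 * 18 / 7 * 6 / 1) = -0.00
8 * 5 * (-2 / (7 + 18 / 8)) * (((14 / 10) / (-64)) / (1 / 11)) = 77 / 37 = 2.08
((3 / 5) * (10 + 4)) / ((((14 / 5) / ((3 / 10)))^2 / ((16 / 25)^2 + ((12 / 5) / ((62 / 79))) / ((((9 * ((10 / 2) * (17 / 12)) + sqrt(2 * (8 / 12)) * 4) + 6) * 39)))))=2618627643 / 66116903125 - 68256 * sqrt(3) / 16396991975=0.04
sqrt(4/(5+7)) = 0.58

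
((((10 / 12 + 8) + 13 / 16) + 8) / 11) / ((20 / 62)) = 4.97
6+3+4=13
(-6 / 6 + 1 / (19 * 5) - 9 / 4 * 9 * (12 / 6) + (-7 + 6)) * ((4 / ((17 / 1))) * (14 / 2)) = -113022 / 1615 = -69.98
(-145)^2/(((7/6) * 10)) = 12615/7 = 1802.14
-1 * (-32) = 32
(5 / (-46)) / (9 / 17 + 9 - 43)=0.00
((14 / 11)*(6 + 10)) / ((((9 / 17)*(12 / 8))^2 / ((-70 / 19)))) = -118.97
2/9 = 0.22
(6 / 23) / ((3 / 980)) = 1960 / 23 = 85.22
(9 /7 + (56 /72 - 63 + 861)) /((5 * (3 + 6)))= 50404 /2835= 17.78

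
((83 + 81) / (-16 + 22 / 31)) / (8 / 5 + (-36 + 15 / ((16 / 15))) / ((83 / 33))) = 1.51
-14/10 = -7/5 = -1.40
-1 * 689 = -689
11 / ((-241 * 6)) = -11 / 1446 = -0.01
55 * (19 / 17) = 1045 / 17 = 61.47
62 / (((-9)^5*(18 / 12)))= -124 / 177147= -0.00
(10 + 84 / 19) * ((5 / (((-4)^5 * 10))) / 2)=-137 / 38912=-0.00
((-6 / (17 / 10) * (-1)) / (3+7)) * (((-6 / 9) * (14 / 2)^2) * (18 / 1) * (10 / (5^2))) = -7056 / 85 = -83.01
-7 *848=-5936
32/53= 0.60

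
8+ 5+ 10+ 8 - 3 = 28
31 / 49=0.63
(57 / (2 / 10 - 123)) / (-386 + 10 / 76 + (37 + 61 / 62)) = 167865 / 125811056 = 0.00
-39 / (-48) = 13 / 16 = 0.81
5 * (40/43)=200/43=4.65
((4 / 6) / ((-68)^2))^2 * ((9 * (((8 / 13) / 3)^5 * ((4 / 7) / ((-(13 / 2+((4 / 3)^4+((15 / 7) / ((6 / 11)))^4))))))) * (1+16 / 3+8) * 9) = -483295232 / 23917396311076017685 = -0.00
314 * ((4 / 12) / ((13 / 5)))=1570 / 39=40.26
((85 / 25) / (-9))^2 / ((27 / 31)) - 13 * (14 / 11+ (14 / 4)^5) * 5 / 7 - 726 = -108057992657 / 19245600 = -5614.69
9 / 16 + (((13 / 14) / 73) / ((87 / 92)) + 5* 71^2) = 17929028641 / 711312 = 25205.58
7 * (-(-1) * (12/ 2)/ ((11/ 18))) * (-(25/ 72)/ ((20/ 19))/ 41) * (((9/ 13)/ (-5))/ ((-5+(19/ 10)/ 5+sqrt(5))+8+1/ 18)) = 624564675/ 16153925216 - 181794375 * sqrt(5)/ 16153925216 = 0.01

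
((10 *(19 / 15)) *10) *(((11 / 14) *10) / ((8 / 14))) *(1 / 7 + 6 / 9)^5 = 7418752825 / 12252303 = 605.50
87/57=29/19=1.53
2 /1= 2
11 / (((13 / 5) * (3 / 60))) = 1100 / 13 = 84.62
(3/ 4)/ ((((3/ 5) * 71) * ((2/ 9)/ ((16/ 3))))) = 30/ 71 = 0.42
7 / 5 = 1.40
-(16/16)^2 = -1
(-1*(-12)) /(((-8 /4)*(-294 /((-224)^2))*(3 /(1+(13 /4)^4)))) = 38422.67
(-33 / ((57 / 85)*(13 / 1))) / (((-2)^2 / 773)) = -722755 / 988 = -731.53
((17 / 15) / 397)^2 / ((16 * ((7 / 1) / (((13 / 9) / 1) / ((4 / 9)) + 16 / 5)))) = 12427 / 26478312000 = 0.00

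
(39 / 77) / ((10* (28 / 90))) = 351 / 2156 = 0.16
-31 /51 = -0.61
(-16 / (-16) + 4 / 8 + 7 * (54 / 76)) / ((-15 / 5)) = -41 / 19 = -2.16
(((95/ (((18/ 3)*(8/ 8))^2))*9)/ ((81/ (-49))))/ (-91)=665/ 4212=0.16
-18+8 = -10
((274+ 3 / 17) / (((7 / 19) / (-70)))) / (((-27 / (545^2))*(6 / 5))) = 657605924375 / 1377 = 477564215.23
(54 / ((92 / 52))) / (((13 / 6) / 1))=324 / 23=14.09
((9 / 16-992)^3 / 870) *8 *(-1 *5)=137644218643 / 3072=44806060.76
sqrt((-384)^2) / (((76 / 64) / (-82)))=-503808 / 19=-26516.21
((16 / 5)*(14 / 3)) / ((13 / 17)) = 3808 / 195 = 19.53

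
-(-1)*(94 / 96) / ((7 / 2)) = 47 / 168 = 0.28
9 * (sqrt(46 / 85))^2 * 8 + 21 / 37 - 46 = -20341 / 3145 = -6.47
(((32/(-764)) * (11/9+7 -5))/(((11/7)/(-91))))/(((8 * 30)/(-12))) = -36946/94545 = -0.39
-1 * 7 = -7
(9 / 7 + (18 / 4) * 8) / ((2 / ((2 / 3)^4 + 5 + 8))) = 246.04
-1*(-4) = 4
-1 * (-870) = 870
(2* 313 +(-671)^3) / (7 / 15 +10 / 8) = -175987039.81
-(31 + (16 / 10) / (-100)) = -3873 / 125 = -30.98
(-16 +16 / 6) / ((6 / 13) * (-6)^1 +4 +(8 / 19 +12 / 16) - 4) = 39520 / 4737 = 8.34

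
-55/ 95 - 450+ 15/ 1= -8276/ 19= -435.58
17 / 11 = 1.55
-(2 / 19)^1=-2 / 19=-0.11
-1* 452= -452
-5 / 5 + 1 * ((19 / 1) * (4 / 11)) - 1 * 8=-2.09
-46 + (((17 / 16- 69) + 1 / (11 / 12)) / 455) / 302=-17115125 / 372064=-46.00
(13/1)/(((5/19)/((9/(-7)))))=-63.51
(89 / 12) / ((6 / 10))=445 / 36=12.36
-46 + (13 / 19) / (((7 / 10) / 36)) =-1438 / 133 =-10.81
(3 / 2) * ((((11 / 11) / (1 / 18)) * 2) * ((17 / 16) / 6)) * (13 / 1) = 1989 / 16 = 124.31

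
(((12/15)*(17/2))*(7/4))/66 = 119/660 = 0.18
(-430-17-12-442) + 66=-835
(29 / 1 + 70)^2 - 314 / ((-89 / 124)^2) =72805657 / 7921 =9191.47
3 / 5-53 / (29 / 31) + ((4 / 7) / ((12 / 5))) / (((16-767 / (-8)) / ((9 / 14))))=-71288948 / 1271795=-56.05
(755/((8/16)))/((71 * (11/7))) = 10570/781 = 13.53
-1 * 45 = -45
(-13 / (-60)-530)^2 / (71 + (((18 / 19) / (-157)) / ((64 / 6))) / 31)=13347993638791 / 3376584675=3953.10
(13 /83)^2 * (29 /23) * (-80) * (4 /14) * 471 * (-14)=738678720 /158447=4661.99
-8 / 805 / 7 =-8 / 5635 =-0.00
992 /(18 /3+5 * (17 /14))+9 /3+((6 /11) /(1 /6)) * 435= 2804885 /1859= 1508.81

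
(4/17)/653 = 4/11101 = 0.00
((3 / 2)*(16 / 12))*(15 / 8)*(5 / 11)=75 / 44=1.70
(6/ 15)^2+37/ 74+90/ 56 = 2.27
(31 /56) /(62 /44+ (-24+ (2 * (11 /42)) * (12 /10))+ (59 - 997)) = -1705 /2956684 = -0.00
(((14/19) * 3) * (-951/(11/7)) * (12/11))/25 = -3355128/57475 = -58.38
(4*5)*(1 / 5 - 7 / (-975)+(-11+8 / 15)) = -40012 / 195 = -205.19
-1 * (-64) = 64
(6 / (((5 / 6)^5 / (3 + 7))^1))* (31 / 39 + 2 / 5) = 7247232 / 40625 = 178.39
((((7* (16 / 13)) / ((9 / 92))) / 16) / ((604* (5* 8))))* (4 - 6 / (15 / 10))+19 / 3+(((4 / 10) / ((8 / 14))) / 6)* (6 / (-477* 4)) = 120833 / 19080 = 6.33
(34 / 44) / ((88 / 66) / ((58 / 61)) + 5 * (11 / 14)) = 10353 / 71423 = 0.14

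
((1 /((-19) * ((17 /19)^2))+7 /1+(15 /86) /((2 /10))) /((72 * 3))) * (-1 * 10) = -323365 /894744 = -0.36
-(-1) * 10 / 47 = 10 / 47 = 0.21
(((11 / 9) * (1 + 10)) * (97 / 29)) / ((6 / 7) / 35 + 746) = 261415 / 4336776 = 0.06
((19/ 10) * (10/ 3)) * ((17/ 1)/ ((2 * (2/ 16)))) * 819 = 352716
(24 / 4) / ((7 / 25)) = 150 / 7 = 21.43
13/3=4.33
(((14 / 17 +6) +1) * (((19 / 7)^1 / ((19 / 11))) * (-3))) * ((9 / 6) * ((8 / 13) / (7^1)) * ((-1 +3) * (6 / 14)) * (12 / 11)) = -49248 / 10829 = -4.55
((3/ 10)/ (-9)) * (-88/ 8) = 11/ 30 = 0.37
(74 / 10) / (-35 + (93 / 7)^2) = 1813 / 34670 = 0.05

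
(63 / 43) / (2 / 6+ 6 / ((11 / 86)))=2079 / 67037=0.03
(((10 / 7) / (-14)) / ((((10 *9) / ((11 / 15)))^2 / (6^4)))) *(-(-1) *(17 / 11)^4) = -334084 / 6670125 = -0.05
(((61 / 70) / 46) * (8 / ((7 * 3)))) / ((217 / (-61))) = -7442 / 3668385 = -0.00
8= 8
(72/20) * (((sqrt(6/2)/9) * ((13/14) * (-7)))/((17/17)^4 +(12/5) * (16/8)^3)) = -13 * sqrt(3)/101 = -0.22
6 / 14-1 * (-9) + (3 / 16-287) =-31067 / 112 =-277.38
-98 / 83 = -1.18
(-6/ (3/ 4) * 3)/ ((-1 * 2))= 12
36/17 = 2.12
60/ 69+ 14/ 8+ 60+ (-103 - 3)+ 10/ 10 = -3899/ 92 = -42.38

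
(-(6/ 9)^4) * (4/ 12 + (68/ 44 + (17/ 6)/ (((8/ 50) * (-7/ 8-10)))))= -11504/ 232551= -0.05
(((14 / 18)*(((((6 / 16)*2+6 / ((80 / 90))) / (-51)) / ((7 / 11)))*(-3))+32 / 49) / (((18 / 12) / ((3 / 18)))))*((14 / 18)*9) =5959 / 6426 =0.93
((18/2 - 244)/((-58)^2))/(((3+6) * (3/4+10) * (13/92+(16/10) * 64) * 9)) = -108100/138167576307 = -0.00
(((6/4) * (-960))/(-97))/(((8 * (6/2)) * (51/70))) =1400/1649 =0.85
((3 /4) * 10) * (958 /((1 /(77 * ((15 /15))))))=553245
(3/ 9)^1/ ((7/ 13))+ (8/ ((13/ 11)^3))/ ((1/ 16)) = 3606289/ 46137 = 78.16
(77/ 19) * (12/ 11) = 4.42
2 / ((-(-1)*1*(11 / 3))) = 6 / 11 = 0.55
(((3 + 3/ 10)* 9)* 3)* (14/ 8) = 6237/ 40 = 155.92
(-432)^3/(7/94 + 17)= -2526142464/535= -4721761.61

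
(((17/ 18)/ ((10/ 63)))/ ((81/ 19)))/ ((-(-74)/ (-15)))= -2261/ 7992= -0.28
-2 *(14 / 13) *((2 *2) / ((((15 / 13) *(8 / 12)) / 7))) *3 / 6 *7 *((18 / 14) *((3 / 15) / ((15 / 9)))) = -5292 / 125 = -42.34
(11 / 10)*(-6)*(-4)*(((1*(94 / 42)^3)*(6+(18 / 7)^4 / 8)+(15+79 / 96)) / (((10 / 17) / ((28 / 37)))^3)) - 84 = 1831204041395741 / 228033474375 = 8030.42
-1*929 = -929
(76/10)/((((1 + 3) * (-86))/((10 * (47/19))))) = -47/86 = -0.55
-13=-13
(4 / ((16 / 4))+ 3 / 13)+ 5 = 81 / 13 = 6.23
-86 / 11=-7.82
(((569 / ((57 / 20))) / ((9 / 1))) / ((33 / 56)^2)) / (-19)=-35687680 / 10614483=-3.36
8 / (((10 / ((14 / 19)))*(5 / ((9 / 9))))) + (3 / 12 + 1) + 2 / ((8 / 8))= 6399 / 1900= 3.37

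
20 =20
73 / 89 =0.82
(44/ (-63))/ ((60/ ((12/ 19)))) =-44/ 5985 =-0.01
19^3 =6859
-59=-59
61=61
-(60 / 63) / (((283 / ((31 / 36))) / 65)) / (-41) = 10075 / 2192967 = 0.00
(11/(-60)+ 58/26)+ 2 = 3157/780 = 4.05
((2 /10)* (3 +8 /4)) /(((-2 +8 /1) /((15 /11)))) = 5 /22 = 0.23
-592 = -592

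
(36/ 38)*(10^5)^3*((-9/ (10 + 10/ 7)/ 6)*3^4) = -10071710526315789.47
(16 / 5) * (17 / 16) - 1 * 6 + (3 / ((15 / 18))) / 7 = -73 / 35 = -2.09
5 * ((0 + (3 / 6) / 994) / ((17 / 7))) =5 / 4828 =0.00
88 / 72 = 11 / 9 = 1.22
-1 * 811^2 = -657721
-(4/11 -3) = 29/11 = 2.64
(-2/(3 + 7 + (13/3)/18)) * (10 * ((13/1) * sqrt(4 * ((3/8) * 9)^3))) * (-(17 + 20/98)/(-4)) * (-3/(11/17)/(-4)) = -6111669915 * sqrt(6)/9538144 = -1569.54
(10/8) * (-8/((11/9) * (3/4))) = -120/11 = -10.91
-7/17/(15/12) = -28/85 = -0.33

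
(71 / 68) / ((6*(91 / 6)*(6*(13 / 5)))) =355 / 482664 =0.00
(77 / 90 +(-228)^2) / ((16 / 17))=79536829 / 1440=55233.91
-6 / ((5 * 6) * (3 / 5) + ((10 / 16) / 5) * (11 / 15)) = -0.33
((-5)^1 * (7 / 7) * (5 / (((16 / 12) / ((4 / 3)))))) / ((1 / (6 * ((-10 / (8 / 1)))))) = 375 / 2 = 187.50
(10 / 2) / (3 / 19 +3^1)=19 / 12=1.58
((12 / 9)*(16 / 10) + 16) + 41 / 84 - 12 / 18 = 7541 / 420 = 17.95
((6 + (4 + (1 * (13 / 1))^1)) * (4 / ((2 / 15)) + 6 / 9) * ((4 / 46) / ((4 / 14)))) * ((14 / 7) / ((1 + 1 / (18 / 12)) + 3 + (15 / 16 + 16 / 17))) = 50048 / 763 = 65.59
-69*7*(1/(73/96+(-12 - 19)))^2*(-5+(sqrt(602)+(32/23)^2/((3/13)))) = -4451328*sqrt(602)/8427409 - 346881024/193830407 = -14.75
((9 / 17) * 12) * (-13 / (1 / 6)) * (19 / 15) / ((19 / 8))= -22464 / 85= -264.28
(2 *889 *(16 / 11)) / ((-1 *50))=-14224 / 275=-51.72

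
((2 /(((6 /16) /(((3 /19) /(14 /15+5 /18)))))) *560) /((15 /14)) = 363.42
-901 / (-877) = 1.03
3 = 3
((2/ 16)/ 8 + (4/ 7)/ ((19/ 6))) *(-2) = -0.39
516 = 516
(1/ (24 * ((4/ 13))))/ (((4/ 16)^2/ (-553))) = -7189/ 6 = -1198.17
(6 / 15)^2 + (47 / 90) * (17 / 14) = 5003 / 6300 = 0.79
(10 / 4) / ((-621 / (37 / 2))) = -185 / 2484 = -0.07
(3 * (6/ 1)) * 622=11196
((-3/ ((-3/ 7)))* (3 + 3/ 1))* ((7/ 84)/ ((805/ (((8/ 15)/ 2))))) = 2/ 1725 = 0.00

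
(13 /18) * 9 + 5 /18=61 /9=6.78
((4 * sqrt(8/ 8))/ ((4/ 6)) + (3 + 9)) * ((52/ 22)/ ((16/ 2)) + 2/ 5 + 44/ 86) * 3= 308313/ 4730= 65.18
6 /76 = 3 /38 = 0.08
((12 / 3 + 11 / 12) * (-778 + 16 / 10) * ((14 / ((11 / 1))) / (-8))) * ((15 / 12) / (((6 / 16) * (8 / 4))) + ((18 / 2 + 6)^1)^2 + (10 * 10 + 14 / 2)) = 24316201 / 120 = 202635.01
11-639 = -628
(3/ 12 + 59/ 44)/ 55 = 7/ 242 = 0.03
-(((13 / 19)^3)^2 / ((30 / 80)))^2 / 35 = -1491077447838784 / 697194199505840715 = -0.00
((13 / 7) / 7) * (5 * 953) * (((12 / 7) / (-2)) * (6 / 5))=-446004 / 343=-1300.30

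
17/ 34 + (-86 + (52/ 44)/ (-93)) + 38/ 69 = -3998141/ 47058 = -84.96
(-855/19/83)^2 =2025/6889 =0.29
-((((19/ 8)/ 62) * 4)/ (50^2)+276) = -85560019/ 310000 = -276.00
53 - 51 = 2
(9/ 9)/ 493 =1/ 493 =0.00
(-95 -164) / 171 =-259 / 171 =-1.51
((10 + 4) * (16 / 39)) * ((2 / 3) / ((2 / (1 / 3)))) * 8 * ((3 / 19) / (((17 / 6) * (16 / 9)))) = 672 / 4199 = 0.16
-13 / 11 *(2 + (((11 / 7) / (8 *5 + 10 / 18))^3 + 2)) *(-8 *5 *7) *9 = 62447473107864 / 5242004075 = 11912.90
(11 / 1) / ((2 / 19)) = 209 / 2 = 104.50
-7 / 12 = -0.58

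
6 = 6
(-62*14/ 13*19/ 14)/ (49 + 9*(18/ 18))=-589/ 377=-1.56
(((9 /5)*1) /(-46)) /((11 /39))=-351 /2530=-0.14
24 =24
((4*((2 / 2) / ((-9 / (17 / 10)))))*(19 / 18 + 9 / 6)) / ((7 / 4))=-3128 / 2835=-1.10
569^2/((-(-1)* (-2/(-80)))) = 12950440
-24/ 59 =-0.41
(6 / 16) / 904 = 3 / 7232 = 0.00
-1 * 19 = -19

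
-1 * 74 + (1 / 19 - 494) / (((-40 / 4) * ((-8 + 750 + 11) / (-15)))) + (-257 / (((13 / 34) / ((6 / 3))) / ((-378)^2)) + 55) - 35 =-23816781815473 / 123994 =-192080115.29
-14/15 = -0.93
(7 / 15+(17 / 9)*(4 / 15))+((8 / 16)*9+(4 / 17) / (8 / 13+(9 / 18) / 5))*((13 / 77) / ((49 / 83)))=1262339497 / 536860170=2.35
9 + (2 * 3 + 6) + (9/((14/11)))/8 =2451/112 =21.88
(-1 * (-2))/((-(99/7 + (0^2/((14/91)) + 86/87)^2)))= -105966/801103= -0.13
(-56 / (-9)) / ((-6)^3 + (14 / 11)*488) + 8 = 40181 / 5013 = 8.02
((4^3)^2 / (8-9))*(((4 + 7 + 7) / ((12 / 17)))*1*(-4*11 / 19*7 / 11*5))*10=146227200 / 19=7696168.42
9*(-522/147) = -1566/49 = -31.96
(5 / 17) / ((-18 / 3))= -5 / 102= -0.05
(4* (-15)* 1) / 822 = -10 / 137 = -0.07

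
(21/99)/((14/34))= 17/33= 0.52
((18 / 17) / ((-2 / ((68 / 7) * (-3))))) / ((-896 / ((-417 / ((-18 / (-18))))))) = 11259 / 1568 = 7.18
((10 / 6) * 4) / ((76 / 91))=455 / 57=7.98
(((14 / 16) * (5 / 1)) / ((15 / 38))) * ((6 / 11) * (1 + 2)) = 18.14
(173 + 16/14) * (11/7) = 273.65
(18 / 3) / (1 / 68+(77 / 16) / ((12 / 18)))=3264 / 3935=0.83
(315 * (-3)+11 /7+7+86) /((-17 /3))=17859 /119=150.08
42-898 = -856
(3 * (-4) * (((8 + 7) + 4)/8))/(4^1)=-57/8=-7.12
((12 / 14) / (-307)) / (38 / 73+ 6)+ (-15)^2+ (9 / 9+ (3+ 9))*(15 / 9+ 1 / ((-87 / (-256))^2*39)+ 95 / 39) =3266012858929 / 11613767634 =281.22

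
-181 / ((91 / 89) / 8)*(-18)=2319696 / 91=25491.16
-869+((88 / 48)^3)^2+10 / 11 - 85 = -469654333 / 513216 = -915.12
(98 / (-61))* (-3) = 294 / 61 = 4.82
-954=-954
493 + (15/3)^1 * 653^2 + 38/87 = 185530844/87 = 2132538.44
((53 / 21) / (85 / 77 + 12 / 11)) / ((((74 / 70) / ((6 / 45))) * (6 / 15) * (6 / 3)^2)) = 20405 / 225108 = 0.09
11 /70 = 0.16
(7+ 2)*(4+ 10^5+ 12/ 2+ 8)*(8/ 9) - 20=800124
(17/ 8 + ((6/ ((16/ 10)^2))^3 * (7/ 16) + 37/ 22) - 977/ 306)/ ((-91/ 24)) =-787413641/ 477954048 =-1.65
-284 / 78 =-142 / 39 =-3.64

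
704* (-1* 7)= -4928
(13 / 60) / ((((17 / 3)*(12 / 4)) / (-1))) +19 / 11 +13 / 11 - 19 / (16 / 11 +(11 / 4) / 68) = -9.81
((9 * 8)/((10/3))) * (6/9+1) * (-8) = -288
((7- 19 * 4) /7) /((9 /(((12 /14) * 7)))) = -46 /7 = -6.57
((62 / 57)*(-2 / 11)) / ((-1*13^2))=124 / 105963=0.00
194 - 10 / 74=7173 / 37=193.86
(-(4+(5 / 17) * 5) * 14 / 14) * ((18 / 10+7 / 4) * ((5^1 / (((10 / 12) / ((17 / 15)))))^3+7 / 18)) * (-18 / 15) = 7336.81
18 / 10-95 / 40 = -23 / 40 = -0.58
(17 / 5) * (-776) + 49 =-12947 / 5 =-2589.40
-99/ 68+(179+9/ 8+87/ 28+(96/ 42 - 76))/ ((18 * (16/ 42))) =14.52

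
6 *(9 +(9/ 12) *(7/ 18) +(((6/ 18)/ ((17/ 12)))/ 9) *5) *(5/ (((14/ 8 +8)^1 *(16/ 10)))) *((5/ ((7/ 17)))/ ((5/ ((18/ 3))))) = 288325/ 1092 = 264.03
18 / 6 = 3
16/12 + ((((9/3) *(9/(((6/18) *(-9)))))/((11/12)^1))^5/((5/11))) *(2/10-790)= 15824663520236/99825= 158524052.29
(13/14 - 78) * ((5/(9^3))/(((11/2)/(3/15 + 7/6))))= -44239/336798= -0.13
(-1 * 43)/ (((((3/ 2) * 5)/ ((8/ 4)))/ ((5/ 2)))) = -28.67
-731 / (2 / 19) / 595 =-817 / 70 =-11.67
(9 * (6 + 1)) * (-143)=-9009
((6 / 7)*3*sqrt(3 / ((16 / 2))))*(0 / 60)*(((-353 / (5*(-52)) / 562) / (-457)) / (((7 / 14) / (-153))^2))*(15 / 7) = 0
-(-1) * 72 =72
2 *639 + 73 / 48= 61417 / 48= 1279.52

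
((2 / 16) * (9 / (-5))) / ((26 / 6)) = -27 / 520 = -0.05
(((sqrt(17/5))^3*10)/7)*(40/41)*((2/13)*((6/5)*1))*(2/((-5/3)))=-19584*sqrt(85)/93275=-1.94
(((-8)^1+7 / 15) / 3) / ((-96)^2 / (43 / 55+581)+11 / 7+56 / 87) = -122333687 / 879638055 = -0.14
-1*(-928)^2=-861184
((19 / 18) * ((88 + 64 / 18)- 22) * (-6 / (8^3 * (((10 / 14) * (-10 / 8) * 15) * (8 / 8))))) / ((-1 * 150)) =-41629 / 97200000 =-0.00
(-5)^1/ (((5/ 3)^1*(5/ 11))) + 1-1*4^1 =-48/ 5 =-9.60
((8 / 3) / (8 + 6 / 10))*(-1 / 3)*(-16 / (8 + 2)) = 64 / 387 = 0.17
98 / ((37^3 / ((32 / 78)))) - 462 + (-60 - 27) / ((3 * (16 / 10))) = -7587756203 / 15803736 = -480.12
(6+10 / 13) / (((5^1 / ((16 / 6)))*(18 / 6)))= 704 / 585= 1.20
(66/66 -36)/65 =-7/13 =-0.54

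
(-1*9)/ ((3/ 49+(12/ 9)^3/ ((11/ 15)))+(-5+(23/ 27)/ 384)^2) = -521460301824/ 1638044068043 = -0.32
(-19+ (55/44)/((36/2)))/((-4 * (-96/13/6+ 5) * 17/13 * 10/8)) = 230347/299880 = 0.77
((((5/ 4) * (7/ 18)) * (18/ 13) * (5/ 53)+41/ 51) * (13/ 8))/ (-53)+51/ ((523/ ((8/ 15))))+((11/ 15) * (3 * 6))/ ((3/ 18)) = 949747358857/ 11987913120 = 79.23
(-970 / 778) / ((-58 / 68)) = 16490 / 11281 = 1.46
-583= -583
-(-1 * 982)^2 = -964324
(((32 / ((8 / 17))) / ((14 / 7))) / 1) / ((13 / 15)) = 510 / 13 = 39.23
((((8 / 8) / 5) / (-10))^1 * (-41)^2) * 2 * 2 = -3362 / 25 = -134.48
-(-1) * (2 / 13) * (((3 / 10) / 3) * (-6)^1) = -6 / 65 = -0.09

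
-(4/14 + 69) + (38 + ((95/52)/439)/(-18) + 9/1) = -64101689/2876328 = -22.29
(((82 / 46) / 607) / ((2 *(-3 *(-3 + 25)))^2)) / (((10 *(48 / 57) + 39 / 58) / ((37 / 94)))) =835867 / 114570632209968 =0.00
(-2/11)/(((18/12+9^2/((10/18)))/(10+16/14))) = -520/37807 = -0.01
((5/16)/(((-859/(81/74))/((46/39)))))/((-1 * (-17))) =-3105/112384688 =-0.00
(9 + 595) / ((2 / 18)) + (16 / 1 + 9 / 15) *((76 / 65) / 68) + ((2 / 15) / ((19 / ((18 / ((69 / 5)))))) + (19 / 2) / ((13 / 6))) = 13136111874 / 2414425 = 5440.68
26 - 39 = -13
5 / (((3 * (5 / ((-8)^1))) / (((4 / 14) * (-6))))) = 32 / 7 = 4.57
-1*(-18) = 18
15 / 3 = 5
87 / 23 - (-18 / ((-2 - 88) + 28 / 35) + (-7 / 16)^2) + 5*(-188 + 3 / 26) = -15977450725 / 17069312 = -936.03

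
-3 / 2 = -1.50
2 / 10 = 1 / 5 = 0.20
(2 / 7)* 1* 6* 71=852 / 7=121.71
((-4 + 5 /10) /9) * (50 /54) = -175 /486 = -0.36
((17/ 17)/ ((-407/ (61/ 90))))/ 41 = -61/ 1501830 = -0.00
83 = 83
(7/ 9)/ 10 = 7/ 90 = 0.08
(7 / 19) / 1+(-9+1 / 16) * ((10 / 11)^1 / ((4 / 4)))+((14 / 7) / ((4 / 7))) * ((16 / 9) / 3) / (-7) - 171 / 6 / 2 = -22.30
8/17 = 0.47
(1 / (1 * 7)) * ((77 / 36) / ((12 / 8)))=11 / 54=0.20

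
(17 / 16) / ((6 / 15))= 2.66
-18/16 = -9/8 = -1.12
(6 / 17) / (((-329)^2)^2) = 6 / 199173939377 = 0.00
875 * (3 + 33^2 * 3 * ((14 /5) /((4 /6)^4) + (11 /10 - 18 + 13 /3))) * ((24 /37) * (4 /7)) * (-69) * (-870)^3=2866560951593700000 /37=77474620313343243.24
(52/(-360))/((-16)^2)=-13/23040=-0.00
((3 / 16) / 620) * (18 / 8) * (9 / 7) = 243 / 277760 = 0.00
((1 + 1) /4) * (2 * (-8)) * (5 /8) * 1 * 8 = -40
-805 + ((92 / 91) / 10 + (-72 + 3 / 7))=-398794 / 455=-876.47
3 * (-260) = -780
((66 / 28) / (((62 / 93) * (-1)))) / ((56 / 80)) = -495 / 98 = -5.05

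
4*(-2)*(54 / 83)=-432 / 83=-5.20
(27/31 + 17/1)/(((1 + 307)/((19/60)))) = 5263/286440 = 0.02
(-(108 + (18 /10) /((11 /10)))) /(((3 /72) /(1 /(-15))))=9648 /55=175.42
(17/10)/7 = 17/70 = 0.24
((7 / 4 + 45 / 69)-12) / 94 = -883 / 8648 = -0.10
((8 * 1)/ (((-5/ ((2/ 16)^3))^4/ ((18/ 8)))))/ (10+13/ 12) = 27/ 714038312960000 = 0.00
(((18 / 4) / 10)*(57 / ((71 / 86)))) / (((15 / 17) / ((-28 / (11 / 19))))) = -33250266 / 19525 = -1702.96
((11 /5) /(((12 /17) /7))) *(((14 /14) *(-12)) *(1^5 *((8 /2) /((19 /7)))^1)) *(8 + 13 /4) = -82467 /19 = -4340.37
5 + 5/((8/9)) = 10.62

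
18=18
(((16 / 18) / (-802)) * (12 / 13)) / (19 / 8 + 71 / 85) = -10880 / 34139937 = -0.00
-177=-177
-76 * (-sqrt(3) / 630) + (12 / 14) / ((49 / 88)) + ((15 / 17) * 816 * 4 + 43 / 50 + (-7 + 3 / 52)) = 38 * sqrt(3) / 315 + 1282166299 / 445900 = 2875.67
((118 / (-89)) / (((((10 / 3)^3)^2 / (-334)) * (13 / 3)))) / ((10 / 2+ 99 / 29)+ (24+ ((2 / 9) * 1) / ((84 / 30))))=39369129597 / 17171326250000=0.00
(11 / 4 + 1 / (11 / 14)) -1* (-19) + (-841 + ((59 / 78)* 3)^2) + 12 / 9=-4525705 / 5577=-811.49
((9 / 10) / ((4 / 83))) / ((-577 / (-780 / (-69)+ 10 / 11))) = -230823 / 583924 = -0.40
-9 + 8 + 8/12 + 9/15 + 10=154/15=10.27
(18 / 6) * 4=12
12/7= 1.71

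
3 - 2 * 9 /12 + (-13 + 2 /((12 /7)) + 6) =-13 /3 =-4.33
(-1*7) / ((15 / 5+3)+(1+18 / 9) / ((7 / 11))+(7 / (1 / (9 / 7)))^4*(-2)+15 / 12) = 196 / 367081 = 0.00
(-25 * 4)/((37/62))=-6200/37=-167.57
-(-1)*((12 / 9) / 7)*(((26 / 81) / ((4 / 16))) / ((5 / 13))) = 0.64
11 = 11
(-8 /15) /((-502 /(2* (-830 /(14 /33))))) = -7304 /1757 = -4.16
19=19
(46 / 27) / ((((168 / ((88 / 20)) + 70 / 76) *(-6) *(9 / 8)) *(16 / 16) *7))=-76912 / 83408535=-0.00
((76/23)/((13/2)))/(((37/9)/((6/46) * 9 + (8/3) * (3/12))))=57912/254449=0.23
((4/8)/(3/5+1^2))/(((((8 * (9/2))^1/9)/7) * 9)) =35/576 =0.06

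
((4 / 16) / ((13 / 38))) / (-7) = -19 / 182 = -0.10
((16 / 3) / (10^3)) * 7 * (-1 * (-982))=13748 / 375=36.66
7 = 7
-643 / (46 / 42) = -13503 / 23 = -587.09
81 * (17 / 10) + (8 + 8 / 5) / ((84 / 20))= 9799 / 70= 139.99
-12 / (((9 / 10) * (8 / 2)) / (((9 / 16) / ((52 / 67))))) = -1005 / 416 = -2.42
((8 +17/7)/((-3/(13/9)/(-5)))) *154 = 104390/27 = 3866.30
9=9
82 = 82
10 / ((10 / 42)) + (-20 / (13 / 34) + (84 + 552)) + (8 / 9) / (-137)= 10029118 / 16029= 625.69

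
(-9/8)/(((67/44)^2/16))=-34848/4489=-7.76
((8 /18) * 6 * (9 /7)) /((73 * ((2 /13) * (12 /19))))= 0.48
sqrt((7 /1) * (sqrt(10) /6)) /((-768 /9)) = -0.02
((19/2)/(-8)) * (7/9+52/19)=-601/144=-4.17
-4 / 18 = -2 / 9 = -0.22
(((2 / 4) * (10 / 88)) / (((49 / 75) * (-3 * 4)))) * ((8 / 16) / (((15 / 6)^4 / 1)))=-1 / 10780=-0.00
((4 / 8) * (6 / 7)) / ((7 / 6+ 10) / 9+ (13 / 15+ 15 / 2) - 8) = 405 / 1519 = 0.27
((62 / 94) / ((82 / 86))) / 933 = 1333 / 1797891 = 0.00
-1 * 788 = -788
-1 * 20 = -20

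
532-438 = 94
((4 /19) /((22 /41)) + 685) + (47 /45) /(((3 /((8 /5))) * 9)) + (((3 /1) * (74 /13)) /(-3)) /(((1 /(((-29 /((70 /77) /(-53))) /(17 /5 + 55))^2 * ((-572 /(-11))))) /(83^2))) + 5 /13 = -1709051432.37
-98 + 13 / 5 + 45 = -252 / 5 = -50.40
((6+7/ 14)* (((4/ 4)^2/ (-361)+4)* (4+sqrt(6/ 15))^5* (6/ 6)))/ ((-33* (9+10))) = -20059624/ 377245-105062906* sqrt(10)/ 9431125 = -88.40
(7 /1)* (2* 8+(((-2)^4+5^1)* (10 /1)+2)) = 1596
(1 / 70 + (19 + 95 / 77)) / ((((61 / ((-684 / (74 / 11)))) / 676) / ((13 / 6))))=-3904890678 / 78995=-49432.12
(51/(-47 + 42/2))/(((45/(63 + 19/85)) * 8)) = -2687/7800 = -0.34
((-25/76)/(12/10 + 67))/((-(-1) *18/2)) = -125/233244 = -0.00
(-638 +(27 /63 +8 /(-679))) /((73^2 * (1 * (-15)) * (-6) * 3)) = -432919 /976965570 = -0.00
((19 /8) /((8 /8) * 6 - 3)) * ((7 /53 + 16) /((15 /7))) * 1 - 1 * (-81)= 86.96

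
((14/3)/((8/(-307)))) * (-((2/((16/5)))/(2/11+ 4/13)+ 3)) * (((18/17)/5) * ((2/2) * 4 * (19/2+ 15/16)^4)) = 343131847176039/44564480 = 7699671.29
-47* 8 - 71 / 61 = -23007 / 61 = -377.16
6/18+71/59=272/177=1.54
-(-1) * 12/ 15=4/ 5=0.80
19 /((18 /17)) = 323 /18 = 17.94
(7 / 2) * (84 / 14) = 21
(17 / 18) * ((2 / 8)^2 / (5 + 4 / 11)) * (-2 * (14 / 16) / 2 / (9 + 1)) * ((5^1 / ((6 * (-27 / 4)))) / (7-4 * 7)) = -187 / 33032448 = -0.00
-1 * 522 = -522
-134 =-134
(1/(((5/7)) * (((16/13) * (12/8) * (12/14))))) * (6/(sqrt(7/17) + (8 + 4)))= 10829/24410 - 637 * sqrt(119)/292920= 0.42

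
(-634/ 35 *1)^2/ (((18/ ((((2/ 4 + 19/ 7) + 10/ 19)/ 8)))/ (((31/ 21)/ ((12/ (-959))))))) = -84928579817/ 84460320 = -1005.54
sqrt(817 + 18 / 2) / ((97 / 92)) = 27.26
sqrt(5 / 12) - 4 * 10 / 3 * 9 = -119.35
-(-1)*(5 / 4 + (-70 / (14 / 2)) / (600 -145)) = 447 / 364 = 1.23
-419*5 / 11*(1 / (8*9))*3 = -2095 / 264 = -7.94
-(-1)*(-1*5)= -5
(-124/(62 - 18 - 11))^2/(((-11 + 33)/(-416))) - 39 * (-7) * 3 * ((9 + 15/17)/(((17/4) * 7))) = 17554784/3461931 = 5.07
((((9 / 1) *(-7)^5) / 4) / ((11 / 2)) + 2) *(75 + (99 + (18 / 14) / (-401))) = -73856720571 / 61754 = -1195982.78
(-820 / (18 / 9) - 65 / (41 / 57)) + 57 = -18178 / 41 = -443.37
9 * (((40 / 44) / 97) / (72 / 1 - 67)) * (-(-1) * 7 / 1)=126 / 1067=0.12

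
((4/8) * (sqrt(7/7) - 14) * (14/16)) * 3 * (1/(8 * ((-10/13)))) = 3549/1280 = 2.77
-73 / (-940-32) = 73 / 972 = 0.08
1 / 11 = 0.09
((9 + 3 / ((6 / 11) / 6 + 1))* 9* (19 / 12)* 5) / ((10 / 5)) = 13395 / 32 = 418.59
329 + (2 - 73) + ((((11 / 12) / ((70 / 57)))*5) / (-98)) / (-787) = 1114316657 / 4319056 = 258.00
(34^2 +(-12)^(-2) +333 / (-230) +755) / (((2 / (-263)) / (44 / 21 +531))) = -18621012122243 / 139104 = -133863958.78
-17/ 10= -1.70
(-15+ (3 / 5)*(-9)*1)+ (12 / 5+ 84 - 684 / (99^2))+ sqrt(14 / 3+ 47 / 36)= sqrt(215) / 6+ 71798 / 1089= 68.37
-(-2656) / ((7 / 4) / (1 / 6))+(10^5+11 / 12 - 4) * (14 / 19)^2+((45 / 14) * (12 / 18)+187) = 54734.05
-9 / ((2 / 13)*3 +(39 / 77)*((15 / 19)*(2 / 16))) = -456456 / 25943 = -17.59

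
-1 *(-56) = 56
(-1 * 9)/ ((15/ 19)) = -57/ 5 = -11.40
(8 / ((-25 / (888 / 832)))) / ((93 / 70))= -0.26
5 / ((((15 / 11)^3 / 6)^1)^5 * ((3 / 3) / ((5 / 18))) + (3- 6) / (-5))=1670899267766260400 / 216726204368279373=7.71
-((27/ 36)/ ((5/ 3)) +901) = -18029/ 20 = -901.45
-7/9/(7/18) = -2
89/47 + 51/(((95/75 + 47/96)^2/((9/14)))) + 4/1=429239779/25978169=16.52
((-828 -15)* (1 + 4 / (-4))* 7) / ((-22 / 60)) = 0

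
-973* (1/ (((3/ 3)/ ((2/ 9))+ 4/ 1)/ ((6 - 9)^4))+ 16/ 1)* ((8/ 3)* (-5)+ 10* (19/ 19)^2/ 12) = 310501.47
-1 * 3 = -3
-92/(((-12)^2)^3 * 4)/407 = -23/1215295488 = -0.00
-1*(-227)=227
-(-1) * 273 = 273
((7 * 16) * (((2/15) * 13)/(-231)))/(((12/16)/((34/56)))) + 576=5980448/10395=575.32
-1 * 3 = -3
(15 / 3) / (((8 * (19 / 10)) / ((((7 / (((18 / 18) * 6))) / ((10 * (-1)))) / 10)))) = -7 / 1824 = -0.00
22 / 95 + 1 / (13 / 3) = 571 / 1235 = 0.46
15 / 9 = 5 / 3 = 1.67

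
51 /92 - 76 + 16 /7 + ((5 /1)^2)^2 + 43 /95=33789267 /61180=552.29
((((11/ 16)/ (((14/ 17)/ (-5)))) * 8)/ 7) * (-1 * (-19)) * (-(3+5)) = 35530/ 49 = 725.10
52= 52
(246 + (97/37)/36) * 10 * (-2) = -1638845/333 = -4921.46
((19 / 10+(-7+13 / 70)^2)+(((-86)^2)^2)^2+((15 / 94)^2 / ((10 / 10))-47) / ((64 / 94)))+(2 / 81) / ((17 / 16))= 30364453318276416469853837 / 10147939200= 2992179271065835.36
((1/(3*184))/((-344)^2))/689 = 1/45006494208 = 0.00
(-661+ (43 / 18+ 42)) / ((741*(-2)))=11099 / 26676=0.42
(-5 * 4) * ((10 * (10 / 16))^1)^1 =-125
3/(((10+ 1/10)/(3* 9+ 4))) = 930/101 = 9.21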